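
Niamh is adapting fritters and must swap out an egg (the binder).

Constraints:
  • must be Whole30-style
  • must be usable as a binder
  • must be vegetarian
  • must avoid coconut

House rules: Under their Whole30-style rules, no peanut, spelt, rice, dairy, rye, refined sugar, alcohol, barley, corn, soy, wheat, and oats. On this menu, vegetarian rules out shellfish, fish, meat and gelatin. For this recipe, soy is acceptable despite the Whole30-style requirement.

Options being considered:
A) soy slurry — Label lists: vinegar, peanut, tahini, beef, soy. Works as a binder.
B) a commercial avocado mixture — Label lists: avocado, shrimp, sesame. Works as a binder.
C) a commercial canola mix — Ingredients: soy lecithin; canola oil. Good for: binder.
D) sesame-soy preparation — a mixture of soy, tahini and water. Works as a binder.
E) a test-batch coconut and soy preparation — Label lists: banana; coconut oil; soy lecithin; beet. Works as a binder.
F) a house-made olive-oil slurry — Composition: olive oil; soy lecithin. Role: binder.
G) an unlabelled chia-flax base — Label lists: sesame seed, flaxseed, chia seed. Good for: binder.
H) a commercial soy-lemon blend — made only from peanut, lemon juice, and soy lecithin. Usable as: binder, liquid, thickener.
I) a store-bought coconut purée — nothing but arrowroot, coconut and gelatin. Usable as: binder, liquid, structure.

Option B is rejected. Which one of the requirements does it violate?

usable as a binder: satisfied
Whole30-style: satisfied
vegetarian: has shrimp — fails
coconut-free: satisfied

vegetarian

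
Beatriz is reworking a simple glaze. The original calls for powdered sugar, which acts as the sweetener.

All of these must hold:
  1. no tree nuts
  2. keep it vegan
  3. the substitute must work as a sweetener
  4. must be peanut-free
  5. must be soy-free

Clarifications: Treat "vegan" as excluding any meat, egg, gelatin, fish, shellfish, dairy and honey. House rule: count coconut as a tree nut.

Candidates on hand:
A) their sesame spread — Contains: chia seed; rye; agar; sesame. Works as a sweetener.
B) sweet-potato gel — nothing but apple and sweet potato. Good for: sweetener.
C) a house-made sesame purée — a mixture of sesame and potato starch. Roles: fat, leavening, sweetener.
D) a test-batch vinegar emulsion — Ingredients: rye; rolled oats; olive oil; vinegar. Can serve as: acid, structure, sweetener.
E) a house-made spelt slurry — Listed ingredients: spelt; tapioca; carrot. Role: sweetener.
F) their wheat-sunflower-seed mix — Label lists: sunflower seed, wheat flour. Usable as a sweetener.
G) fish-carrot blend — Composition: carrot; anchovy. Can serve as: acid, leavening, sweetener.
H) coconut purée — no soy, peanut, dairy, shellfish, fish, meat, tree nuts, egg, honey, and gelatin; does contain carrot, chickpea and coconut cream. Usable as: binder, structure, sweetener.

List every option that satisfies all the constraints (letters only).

A: rye and sesame etc. — none of it excluded — valid
B: only sweet potato and apple; none excluded — keep
C: only sesame and potato starch; none excluded — valid
D: vegan, no peanut — valid
E: all constraints satisfied — valid
F: all constraints satisfied — OK
G: has anchovy, so not vegan — no
H: has coconut cream, so not tree-nut-free — reject

A, B, C, D, E, F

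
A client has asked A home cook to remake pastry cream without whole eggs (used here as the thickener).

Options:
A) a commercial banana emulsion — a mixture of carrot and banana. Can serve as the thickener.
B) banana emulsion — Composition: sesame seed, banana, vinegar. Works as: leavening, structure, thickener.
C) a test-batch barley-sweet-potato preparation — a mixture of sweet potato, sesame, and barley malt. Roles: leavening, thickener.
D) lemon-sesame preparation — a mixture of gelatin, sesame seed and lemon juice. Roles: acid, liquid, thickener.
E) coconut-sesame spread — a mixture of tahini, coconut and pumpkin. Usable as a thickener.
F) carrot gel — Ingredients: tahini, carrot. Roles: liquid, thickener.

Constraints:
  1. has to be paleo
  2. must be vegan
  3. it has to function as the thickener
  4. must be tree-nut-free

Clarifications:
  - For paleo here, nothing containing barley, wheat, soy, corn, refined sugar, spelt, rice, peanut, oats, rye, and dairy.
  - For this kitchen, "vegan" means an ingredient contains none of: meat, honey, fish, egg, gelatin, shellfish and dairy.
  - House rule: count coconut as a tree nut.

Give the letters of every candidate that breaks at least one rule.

C, D, E

A: every rule checks out — valid
B: only sesame seed, banana and vinegar; none excluded — keep
C: has barley malt, so not paleo — out
D: has gelatin, so not vegan — no
E: has coconut, so not tree-nut-free — no
F: only tahini and carrot; none excluded — keep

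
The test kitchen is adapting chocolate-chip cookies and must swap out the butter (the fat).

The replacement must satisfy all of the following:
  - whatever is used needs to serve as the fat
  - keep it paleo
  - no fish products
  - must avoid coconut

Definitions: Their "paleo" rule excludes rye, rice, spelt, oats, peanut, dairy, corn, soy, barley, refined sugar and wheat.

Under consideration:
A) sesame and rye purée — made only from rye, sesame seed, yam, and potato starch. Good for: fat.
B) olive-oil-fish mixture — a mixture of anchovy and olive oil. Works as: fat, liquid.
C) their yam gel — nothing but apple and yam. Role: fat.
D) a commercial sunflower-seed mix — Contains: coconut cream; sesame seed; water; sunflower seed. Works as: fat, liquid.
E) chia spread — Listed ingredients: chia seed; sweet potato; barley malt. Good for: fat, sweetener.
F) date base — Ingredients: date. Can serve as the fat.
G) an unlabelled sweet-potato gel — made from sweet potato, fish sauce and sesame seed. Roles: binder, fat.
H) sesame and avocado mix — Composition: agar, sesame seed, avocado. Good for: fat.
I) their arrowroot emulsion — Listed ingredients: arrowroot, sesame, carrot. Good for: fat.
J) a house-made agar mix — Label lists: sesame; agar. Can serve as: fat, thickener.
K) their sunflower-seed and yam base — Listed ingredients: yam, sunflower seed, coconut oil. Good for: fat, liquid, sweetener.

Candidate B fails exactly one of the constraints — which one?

usable as a fat: satisfied
paleo: satisfied
fish-free: has anchovy — fails
coconut-free: satisfied

fish-free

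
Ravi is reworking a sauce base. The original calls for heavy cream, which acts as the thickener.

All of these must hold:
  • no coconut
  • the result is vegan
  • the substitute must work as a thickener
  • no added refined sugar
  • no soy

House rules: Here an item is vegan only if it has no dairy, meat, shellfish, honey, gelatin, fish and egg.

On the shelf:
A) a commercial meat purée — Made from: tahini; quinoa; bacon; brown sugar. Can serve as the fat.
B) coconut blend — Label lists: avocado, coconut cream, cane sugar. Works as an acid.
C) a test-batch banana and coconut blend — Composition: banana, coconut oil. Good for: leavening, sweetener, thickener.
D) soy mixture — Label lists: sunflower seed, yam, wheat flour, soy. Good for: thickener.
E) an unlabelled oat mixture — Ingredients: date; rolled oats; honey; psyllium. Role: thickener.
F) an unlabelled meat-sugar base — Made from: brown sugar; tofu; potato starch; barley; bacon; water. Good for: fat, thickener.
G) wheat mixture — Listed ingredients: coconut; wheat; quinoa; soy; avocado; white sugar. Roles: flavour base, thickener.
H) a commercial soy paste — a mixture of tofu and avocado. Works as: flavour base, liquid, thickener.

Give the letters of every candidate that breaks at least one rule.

A, B, C, D, E, F, G, H

A: not usable as a thickener; has bacon, so not vegan (and 1 more) — out
B: not usable as a thickener; has cane sugar, so not no-added-sugar (and 1 more) — reject
C: has coconut oil, so not coconut-free — no
D: has soy, so not soy-free — out
E: has honey, so not vegan — no
F: has bacon, so not vegan; has brown sugar, so not no-added-sugar (and 1 more) — no
G: has white sugar, so not no-added-sugar; has coconut, so not coconut-free (and 1 more) — out
H: has tofu, so not soy-free — no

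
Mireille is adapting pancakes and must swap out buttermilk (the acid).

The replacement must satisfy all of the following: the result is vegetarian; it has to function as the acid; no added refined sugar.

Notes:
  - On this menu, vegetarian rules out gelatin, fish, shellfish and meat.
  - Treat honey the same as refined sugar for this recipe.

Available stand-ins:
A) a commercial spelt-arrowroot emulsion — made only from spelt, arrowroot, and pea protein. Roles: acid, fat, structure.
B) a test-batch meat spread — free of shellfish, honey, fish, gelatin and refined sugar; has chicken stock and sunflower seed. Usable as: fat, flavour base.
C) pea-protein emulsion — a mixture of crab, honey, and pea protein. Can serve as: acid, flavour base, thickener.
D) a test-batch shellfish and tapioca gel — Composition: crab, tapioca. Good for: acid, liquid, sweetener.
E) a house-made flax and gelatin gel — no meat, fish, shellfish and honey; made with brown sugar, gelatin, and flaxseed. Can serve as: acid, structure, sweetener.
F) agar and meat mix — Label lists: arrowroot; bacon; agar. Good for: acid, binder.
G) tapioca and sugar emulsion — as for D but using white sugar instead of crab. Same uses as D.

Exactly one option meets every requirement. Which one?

A

A: only spelt, arrowroot, and pea protein; none excluded — OK
B: not usable as an acid; has chicken stock, so not vegetarian — no
C: has crab, so not vegetarian; has honey, so not no-added-sugar — no
D: has crab, so not vegetarian — out
E: has gelatin, so not vegetarian; has brown sugar, so not no-added-sugar — reject
F: has bacon, so not vegetarian — reject
G: has white sugar, so not no-added-sugar — reject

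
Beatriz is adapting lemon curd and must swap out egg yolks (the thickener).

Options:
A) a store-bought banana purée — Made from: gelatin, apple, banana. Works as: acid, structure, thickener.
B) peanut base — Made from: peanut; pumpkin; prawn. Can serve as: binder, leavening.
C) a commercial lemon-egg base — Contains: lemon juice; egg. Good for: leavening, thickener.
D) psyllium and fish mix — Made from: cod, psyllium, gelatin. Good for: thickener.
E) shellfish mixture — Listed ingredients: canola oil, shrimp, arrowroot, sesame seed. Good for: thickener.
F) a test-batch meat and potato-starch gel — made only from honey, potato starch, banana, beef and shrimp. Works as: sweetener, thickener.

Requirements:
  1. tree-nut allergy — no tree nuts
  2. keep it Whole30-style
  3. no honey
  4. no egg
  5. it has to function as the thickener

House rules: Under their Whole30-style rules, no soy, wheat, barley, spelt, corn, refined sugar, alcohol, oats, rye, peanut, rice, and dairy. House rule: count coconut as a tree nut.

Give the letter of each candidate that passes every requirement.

A: only gelatin, apple and banana; none excluded — OK
B: not usable as a thickener; has peanut, so not Whole30-style — reject
C: has egg, so not egg-free — out
D: tree-nut-free, Whole30-style — OK
E: sesame seed and shrimp etc. — none of it excluded — keep
F: has honey, so not honey-free — reject

A, D, E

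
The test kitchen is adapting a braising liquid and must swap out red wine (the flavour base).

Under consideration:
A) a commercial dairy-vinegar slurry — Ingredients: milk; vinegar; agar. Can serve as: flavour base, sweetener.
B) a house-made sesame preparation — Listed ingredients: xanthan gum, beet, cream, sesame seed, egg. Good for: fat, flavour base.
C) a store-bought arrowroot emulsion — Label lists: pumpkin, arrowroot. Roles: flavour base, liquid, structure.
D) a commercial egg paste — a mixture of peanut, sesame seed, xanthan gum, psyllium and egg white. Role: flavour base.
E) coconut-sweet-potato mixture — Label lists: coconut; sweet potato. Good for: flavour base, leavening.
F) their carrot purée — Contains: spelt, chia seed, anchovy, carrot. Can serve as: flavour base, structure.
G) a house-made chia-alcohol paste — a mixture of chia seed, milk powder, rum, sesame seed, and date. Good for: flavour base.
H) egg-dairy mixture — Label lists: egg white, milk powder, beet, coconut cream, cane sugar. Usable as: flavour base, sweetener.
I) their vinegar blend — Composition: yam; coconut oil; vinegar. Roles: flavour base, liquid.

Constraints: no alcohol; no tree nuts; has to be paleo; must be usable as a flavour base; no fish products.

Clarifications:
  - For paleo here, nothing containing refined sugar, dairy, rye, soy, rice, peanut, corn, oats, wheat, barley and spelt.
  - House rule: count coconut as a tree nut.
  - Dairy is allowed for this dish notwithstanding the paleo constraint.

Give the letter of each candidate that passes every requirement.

A: dairy is permitted under the paleo carve-out; nothing else excluded — valid
B: dairy is permitted under the paleo carve-out; nothing else excluded — OK
C: tree-nut-free, no alcohol — keep
D: has peanut, so not paleo — out
E: has coconut, so not tree-nut-free — no
F: has spelt, so not paleo; has anchovy, so not fish-free — reject
G: has rum, so not alcohol-free — reject
H: has cane sugar, so not paleo; has coconut cream, so not tree-nut-free — out
I: has coconut oil, so not tree-nut-free — no

A, B, C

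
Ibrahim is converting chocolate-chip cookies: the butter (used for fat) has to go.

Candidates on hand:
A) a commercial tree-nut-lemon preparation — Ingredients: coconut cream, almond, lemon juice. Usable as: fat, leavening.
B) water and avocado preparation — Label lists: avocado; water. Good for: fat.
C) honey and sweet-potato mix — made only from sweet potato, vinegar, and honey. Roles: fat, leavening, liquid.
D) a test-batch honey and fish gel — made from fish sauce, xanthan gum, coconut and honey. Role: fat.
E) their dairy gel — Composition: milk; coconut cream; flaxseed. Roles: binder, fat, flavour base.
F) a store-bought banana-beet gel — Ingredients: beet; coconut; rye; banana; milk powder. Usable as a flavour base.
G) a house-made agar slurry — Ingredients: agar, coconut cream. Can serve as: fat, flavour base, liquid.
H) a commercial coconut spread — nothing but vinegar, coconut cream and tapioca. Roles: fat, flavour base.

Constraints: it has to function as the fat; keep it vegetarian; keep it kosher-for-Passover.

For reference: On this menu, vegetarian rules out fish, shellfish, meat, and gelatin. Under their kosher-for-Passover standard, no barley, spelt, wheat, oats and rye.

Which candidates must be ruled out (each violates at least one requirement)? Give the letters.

D, F

A: nothing on the exclusion list — valid
B: only avocado and water; none excluded — valid
C: kosher-for-Passover, vegetarian — valid
D: has fish sauce, so not vegetarian — no
E: works as a fat, vegetarian, kosher-for-Passover — valid
F: not usable as a fat; has rye, so not kosher-for-Passover — reject
G: nothing on the exclusion list — valid
H: all constraints satisfied — keep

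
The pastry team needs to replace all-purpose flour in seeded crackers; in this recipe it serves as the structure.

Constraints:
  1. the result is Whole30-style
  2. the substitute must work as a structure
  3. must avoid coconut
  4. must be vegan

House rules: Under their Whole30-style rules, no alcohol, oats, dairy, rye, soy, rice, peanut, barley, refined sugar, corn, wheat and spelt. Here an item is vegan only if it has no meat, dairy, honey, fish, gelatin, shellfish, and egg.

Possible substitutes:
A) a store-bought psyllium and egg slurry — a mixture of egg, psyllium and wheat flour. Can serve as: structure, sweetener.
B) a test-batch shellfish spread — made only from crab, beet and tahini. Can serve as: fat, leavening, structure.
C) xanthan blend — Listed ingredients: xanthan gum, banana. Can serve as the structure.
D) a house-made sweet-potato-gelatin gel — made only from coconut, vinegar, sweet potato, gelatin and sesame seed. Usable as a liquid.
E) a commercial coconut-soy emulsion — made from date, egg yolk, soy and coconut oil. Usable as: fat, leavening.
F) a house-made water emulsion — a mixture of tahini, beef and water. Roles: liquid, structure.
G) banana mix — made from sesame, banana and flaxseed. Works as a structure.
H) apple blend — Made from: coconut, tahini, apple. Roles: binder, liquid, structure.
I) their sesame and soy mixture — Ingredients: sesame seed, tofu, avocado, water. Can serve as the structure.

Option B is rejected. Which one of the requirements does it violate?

vegan

usable as a structure: satisfied
Whole30-style: satisfied
vegan: has crab — fails
coconut-free: satisfied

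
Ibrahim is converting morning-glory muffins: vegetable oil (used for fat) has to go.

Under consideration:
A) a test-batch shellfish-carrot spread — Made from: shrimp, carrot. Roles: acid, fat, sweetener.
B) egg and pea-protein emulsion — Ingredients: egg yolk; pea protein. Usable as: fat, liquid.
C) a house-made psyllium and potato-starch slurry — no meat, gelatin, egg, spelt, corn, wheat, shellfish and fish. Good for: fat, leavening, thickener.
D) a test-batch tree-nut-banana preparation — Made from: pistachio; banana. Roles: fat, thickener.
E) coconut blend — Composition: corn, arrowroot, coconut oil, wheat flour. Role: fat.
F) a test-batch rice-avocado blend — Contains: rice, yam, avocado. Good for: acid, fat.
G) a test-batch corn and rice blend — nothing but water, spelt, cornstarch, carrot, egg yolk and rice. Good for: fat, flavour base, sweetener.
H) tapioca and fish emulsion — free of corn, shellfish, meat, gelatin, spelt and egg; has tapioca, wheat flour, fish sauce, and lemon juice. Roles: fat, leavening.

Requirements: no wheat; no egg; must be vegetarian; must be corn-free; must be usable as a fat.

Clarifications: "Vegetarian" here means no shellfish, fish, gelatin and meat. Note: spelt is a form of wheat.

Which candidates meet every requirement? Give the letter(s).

C, D, F

A: has shrimp, so not vegetarian — no
B: has egg yolk, so not egg-free — out
C: nothing on the exclusion list — OK
D: all constraints satisfied — OK
E: has wheat flour, so not wheat-free; has corn, so not corn-free — out
F: all constraints satisfied — OK
G: has egg yolk, so not egg-free; has spelt, so not wheat-free (and 1 more) — reject
H: has fish sauce, so not vegetarian; has wheat flour, so not wheat-free — no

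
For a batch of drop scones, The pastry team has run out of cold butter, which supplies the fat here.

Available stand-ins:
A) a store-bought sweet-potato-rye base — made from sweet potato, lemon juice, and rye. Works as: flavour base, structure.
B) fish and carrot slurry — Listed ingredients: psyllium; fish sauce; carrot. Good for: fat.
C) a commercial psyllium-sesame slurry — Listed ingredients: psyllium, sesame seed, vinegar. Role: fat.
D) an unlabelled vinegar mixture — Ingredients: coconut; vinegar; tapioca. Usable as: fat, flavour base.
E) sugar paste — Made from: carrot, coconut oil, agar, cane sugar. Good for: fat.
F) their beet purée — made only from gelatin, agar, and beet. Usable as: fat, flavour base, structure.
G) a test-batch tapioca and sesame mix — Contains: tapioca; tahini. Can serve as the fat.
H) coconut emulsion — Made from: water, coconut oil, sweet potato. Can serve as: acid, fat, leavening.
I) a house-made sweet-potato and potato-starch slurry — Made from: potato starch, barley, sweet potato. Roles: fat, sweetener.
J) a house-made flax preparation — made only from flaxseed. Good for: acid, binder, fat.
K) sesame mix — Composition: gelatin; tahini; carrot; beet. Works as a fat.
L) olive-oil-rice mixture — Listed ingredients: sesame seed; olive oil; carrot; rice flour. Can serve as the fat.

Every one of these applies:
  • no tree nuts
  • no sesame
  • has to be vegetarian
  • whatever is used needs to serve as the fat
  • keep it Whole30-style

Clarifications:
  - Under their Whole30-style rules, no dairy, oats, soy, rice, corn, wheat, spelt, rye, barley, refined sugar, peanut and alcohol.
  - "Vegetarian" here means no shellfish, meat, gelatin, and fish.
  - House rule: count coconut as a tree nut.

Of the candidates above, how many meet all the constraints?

1

A: not usable as a fat; has rye, so not Whole30-style — out
B: has fish sauce, so not vegetarian — out
C: has sesame seed, so not sesame-free — no
D: has coconut, so not tree-nut-free — no
E: has cane sugar, so not Whole30-style; has coconut oil, so not tree-nut-free — no
F: has gelatin, so not vegetarian — reject
G: has tahini, so not sesame-free — no
H: has coconut oil, so not tree-nut-free — reject
I: has barley, so not Whole30-style — reject
J: only flaxseed; none excluded — keep
K: has gelatin, so not vegetarian; has tahini, so not sesame-free — reject
L: has rice flour, so not Whole30-style; has sesame seed, so not sesame-free — reject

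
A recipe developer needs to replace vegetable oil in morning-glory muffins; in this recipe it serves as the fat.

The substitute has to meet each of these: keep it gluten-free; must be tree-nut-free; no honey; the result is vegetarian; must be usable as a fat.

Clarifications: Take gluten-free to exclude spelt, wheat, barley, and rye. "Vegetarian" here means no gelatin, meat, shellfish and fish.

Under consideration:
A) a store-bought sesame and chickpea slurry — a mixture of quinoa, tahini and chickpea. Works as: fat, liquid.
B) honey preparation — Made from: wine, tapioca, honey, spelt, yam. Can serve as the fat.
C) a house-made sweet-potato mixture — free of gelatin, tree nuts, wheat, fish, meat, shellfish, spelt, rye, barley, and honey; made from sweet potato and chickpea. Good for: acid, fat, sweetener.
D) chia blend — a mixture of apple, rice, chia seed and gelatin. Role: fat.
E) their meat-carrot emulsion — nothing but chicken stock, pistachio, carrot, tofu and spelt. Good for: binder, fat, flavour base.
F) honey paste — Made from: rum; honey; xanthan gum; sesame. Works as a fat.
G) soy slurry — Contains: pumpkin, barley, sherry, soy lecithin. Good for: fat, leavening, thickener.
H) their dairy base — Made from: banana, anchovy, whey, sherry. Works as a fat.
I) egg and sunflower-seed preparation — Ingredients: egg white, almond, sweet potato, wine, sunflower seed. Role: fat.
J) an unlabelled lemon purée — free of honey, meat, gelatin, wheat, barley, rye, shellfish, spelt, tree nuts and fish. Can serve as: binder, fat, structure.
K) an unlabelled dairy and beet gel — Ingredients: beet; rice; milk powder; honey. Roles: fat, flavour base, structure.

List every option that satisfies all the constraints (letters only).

A: nothing on the exclusion list — OK
B: has spelt, so not gluten-free; has honey, so not honey-free — reject
C: works as a fat, no honey, vegetarian — OK
D: has gelatin, so not vegetarian — reject
E: has spelt, so not gluten-free; has chicken stock, so not vegetarian (and 1 more) — reject
F: has honey, so not honey-free — no
G: has barley, so not gluten-free — reject
H: has anchovy, so not vegetarian — reject
I: has almond, so not tree-nut-free — no
J: works as a fat, gluten-free, vegetarian — keep
K: has honey, so not honey-free — reject

A, C, J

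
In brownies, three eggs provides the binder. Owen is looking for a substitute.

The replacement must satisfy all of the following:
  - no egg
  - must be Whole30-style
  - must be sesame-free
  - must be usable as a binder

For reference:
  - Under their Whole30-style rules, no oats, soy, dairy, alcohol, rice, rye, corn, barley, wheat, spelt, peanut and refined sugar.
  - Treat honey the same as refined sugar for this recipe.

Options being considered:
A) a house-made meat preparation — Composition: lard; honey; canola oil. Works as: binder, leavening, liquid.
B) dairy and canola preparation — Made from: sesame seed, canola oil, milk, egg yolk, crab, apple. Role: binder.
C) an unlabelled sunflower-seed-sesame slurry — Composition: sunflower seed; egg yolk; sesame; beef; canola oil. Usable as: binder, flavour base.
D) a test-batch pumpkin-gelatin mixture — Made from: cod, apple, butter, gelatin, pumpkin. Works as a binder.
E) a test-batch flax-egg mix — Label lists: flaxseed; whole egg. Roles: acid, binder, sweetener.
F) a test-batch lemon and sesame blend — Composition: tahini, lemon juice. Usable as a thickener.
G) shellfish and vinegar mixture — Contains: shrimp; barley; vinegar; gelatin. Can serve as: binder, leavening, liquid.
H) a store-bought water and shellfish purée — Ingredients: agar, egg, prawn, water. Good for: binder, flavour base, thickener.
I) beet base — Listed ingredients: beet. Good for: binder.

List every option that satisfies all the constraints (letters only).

I

A: has honey, so not Whole30-style — out
B: has milk, so not Whole30-style; has egg yolk, so not egg-free (and 1 more) — out
C: has egg yolk, so not egg-free; has sesame, so not sesame-free — out
D: has butter, so not Whole30-style — reject
E: has whole egg, so not egg-free — out
F: not usable as a binder; has tahini, so not sesame-free — no
G: has barley, so not Whole30-style — reject
H: has egg, so not egg-free — no
I: works as a binder, no sesame, Whole30-style — OK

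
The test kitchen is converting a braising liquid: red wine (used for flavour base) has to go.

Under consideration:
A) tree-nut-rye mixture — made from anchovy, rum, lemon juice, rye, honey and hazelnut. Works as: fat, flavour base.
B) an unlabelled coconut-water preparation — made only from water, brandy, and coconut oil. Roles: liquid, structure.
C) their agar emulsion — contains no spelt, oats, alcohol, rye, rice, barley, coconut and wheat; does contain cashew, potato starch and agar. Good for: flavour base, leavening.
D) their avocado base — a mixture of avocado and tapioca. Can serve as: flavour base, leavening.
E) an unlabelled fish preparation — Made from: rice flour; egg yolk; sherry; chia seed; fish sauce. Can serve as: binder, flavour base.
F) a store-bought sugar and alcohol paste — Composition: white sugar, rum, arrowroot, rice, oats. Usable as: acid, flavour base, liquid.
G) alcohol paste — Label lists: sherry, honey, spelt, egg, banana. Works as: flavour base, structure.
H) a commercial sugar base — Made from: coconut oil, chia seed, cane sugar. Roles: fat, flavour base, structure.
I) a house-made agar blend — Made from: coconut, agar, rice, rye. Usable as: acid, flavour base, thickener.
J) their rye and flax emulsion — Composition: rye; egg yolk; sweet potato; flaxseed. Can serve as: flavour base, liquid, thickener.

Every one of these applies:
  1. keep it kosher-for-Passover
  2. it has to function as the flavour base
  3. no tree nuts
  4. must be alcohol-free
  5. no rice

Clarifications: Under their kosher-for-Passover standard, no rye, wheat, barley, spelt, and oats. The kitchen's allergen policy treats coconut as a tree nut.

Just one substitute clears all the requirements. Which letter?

A: has rye, so not kosher-for-Passover; has rum, so not alcohol-free (and 1 more) — reject
B: not usable as a flavour base; has brandy, so not alcohol-free (and 1 more) — no
C: has cashew, so not tree-nut-free — reject
D: nothing on the exclusion list — keep
E: has sherry, so not alcohol-free; has rice flour, so not rice-free — out
F: has oats, so not kosher-for-Passover; has rum, so not alcohol-free (and 1 more) — no
G: has spelt, so not kosher-for-Passover; has sherry, so not alcohol-free — reject
H: has coconut oil, so not tree-nut-free — reject
I: has rye, so not kosher-for-Passover; has coconut, so not tree-nut-free (and 1 more) — out
J: has rye, so not kosher-for-Passover — reject

D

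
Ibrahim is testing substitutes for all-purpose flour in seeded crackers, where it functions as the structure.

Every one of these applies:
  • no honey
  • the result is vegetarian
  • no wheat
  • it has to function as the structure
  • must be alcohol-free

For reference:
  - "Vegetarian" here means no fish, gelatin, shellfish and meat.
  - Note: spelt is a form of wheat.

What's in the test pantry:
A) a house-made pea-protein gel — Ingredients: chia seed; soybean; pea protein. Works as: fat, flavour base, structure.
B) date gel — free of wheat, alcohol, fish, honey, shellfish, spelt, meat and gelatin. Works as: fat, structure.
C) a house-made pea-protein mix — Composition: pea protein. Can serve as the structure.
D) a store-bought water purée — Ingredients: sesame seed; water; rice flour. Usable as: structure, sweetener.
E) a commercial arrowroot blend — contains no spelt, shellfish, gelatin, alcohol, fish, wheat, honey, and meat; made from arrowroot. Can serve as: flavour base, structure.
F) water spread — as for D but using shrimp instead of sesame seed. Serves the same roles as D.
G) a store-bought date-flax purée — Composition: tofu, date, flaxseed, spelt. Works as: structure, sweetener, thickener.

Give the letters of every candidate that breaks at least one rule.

A: nothing on the exclusion list — valid
B: works as a structure, vegetarian, wheat-free — keep
C: nothing on the exclusion list — OK
D: wheat-free, no alcohol — keep
E: no alcohol, vegetarian — OK
F: has shrimp, so not vegetarian — out
G: has spelt, so not wheat-free — reject

F, G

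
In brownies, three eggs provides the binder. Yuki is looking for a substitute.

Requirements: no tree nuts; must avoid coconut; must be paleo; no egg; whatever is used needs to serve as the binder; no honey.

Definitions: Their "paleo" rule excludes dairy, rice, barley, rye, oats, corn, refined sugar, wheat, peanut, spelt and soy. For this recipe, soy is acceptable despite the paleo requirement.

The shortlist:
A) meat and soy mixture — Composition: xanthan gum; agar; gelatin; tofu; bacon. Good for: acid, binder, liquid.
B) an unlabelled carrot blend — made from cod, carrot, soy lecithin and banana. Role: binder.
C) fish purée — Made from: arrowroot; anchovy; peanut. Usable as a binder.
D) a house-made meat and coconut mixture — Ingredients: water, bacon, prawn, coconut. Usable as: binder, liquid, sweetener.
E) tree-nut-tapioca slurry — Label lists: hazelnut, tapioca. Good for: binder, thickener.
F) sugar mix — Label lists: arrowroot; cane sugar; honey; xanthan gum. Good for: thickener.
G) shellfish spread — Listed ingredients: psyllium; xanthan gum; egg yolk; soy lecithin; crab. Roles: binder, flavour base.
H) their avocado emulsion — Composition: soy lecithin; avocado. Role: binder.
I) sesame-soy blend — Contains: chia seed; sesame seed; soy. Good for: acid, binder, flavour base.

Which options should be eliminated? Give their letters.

C, D, E, F, G

A: soy is permitted under the paleo carve-out; nothing else excluded — OK
B: soy is permitted under the paleo carve-out; nothing else excluded — keep
C: has peanut, so not paleo — no
D: has coconut, so not coconut-free — out
E: has hazelnut, so not tree-nut-free — reject
F: not usable as a binder; has cane sugar, so not paleo (and 1 more) — no
G: has egg yolk, so not egg-free — reject
H: soy is permitted under the paleo carve-out; nothing else excluded — OK
I: soy is permitted under the paleo carve-out; nothing else excluded — keep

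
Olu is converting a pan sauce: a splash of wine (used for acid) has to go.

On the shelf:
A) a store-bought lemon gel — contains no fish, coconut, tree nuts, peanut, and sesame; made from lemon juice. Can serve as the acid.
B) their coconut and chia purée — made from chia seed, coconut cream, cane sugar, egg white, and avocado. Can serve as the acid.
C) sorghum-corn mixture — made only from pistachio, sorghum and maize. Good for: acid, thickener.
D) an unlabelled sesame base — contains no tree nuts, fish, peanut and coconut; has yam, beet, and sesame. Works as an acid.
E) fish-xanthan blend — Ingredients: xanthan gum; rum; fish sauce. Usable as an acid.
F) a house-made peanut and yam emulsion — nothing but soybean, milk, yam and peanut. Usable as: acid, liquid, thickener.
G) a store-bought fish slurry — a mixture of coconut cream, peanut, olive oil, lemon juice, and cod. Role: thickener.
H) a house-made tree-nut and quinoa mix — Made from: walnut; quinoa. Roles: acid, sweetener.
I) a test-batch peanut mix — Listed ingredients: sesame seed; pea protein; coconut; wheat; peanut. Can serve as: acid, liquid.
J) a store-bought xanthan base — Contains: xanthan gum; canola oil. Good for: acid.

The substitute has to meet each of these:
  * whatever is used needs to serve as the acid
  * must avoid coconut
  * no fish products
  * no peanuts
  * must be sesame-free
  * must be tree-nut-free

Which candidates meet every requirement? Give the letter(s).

A: nothing on the exclusion list — keep
B: has coconut cream, so not coconut-free — out
C: has pistachio, so not tree-nut-free — out
D: has sesame, so not sesame-free — out
E: has fish sauce, so not fish-free — reject
F: has peanut, so not peanut-free — no
G: not usable as an acid; has coconut cream, so not coconut-free (and 2 more) — no
H: has walnut, so not tree-nut-free — reject
I: has coconut, so not coconut-free; has sesame seed, so not sesame-free (and 1 more) — no
J: all constraints satisfied — OK

A, J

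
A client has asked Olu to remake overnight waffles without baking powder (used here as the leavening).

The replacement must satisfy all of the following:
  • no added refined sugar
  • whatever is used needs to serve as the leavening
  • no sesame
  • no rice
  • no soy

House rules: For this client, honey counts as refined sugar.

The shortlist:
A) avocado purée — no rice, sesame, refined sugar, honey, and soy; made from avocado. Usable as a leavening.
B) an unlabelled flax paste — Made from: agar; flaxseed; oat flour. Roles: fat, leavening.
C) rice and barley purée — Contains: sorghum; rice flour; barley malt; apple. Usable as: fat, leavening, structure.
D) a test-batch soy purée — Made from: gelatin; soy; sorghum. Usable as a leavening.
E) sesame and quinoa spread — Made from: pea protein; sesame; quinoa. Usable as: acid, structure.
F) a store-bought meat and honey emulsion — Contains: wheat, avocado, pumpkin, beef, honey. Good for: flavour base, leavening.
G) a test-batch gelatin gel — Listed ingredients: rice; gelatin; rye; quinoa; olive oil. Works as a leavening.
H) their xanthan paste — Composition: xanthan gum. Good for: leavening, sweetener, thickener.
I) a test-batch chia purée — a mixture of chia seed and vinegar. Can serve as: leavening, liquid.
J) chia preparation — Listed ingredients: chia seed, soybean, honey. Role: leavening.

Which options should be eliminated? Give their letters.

C, D, E, F, G, J

A: no soy, no sesame — OK
B: every rule checks out — keep
C: has rice flour, so not rice-free — reject
D: has soy, so not soy-free — no
E: not usable as a leavening; has sesame, so not sesame-free — out
F: has honey, so not no-added-sugar — reject
G: has rice, so not rice-free — out
H: nothing on the exclusion list — OK
I: only chia seed and vinegar; none excluded — OK
J: has soybean, so not soy-free; has honey, so not no-added-sugar — reject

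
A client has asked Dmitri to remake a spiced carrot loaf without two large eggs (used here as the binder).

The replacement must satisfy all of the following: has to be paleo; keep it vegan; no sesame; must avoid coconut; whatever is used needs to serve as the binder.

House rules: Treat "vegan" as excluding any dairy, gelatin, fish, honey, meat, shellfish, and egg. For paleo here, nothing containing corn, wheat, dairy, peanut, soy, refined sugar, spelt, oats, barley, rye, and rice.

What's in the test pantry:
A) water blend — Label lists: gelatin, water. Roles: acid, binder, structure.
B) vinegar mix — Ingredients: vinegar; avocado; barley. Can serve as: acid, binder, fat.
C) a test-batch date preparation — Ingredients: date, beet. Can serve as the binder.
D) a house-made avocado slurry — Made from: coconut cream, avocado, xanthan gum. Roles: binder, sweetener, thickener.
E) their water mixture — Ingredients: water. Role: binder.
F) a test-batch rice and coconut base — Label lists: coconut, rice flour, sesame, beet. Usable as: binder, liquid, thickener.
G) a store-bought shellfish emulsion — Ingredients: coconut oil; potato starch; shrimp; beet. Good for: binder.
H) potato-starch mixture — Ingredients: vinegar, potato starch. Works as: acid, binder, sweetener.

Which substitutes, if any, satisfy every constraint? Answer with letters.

A: has gelatin, so not vegan — reject
B: has barley, so not paleo — reject
C: vegan, paleo — keep
D: has coconut cream, so not coconut-free — out
E: every rule checks out — keep
F: has rice flour, so not paleo; has coconut, so not coconut-free (and 1 more) — out
G: has shrimp, so not vegan; has coconut oil, so not coconut-free — out
H: every rule checks out — valid

C, E, H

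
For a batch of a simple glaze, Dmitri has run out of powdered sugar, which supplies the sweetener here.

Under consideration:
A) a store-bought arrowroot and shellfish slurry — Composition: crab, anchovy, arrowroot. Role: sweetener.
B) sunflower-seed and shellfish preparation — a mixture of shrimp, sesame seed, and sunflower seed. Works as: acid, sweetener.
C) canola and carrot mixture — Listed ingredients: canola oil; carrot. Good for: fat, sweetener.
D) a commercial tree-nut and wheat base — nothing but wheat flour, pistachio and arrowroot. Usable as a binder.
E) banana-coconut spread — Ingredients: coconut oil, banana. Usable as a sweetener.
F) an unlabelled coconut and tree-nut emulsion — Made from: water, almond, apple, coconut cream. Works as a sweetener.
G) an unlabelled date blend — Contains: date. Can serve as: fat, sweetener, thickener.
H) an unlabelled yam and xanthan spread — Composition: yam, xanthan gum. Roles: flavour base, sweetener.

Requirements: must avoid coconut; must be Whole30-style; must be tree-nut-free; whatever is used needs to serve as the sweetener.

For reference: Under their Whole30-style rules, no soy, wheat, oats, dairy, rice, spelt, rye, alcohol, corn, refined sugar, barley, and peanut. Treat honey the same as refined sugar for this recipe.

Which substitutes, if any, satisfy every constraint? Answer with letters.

A, B, C, G, H

A: nothing on the exclusion list — valid
B: only sesame seed, shrimp and sunflower seed; none excluded — valid
C: all constraints satisfied — keep
D: not usable as a sweetener; has wheat flour, so not Whole30-style (and 1 more) — reject
E: has coconut oil, so not coconut-free — out
F: has coconut cream, so not coconut-free; has almond, so not tree-nut-free — no
G: works as a sweetener, no coconut, no tree nuts — OK
H: nothing on the exclusion list — keep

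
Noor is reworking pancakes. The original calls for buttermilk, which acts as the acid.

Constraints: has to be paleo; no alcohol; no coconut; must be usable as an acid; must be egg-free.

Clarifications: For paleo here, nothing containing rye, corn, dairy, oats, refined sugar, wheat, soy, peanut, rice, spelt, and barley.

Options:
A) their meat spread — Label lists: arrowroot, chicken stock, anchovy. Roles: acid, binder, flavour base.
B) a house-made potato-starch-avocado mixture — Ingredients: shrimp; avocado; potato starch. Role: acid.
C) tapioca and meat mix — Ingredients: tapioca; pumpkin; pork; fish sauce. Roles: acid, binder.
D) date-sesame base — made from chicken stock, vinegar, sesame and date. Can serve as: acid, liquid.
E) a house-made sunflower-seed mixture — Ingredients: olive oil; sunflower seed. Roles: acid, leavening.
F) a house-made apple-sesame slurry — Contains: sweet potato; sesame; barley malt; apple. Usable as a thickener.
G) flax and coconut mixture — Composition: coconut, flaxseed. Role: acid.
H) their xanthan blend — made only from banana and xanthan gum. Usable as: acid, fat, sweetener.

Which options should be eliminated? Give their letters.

F, G

A: every rule checks out — valid
B: only shrimp, potato starch and avocado; none excluded — keep
C: works as an acid, no alcohol, paleo — valid
D: works as an acid, no alcohol, no egg — keep
E: all constraints satisfied — OK
F: not usable as an acid; has barley malt, so not paleo — out
G: has coconut, so not coconut-free — reject
H: only banana and xanthan gum; none excluded — keep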